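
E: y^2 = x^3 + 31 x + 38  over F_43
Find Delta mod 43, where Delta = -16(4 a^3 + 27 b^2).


4 a^3 + 27 b^2 = 4*31^3 + 27*38^2 = 119164 + 38988 = 158152
Delta = -16 * (158152) = -2530432
Delta mod 43 = 32

Delta = 32 (mod 43)


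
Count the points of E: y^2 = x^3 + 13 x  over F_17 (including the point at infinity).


For each x in F_17, count y with y^2 = x^3 + 13 x + 0 mod 17:
  x = 0: RHS = 0, y in [0]  -> 1 point(s)
  x = 2: RHS = 0, y in [0]  -> 1 point(s)
  x = 3: RHS = 15, y in [7, 10]  -> 2 point(s)
  x = 7: RHS = 9, y in [3, 14]  -> 2 point(s)
  x = 8: RHS = 4, y in [2, 15]  -> 2 point(s)
  x = 9: RHS = 13, y in [8, 9]  -> 2 point(s)
  x = 10: RHS = 8, y in [5, 12]  -> 2 point(s)
  x = 14: RHS = 2, y in [6, 11]  -> 2 point(s)
  x = 15: RHS = 0, y in [0]  -> 1 point(s)
Affine points: 15. Add the point at infinity: total = 16.

#E(F_17) = 16


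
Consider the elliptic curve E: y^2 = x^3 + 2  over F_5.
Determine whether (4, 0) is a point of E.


Check whether y^2 = x^3 + 0 x + 2 (mod 5) for (x, y) = (4, 0).
LHS: y^2 = 0^2 mod 5 = 0
RHS: x^3 + 0 x + 2 = 4^3 + 0*4 + 2 mod 5 = 1
LHS != RHS

No, not on the curve


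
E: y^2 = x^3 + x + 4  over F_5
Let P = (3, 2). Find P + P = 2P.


Doubling: s = (3 x1^2 + a) / (2 y1)
s = (3*3^2 + 1) / (2*2) mod 5 = 2
x3 = s^2 - 2 x1 mod 5 = 2^2 - 2*3 = 3
y3 = s (x1 - x3) - y1 mod 5 = 2 * (3 - 3) - 2 = 3

2P = (3, 3)


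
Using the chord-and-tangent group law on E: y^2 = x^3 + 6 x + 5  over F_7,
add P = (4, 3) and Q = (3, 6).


P != Q, so use the chord formula.
s = (y2 - y1) / (x2 - x1) = (3) / (6) mod 7 = 4
x3 = s^2 - x1 - x2 mod 7 = 4^2 - 4 - 3 = 2
y3 = s (x1 - x3) - y1 mod 7 = 4 * (4 - 2) - 3 = 5

P + Q = (2, 5)


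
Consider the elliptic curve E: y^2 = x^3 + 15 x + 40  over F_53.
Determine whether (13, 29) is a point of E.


Check whether y^2 = x^3 + 15 x + 40 (mod 53) for (x, y) = (13, 29).
LHS: y^2 = 29^2 mod 53 = 46
RHS: x^3 + 15 x + 40 = 13^3 + 15*13 + 40 mod 53 = 47
LHS != RHS

No, not on the curve


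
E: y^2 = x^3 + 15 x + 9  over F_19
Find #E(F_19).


For each x in F_19, count y with y^2 = x^3 + 15 x + 9 mod 19:
  x = 0: RHS = 9, y in [3, 16]  -> 2 point(s)
  x = 1: RHS = 6, y in [5, 14]  -> 2 point(s)
  x = 2: RHS = 9, y in [3, 16]  -> 2 point(s)
  x = 3: RHS = 5, y in [9, 10]  -> 2 point(s)
  x = 4: RHS = 0, y in [0]  -> 1 point(s)
  x = 5: RHS = 0, y in [0]  -> 1 point(s)
  x = 6: RHS = 11, y in [7, 12]  -> 2 point(s)
  x = 7: RHS = 1, y in [1, 18]  -> 2 point(s)
  x = 10: RHS = 0, y in [0]  -> 1 point(s)
  x = 11: RHS = 4, y in [2, 17]  -> 2 point(s)
  x = 12: RHS = 17, y in [6, 13]  -> 2 point(s)
  x = 13: RHS = 7, y in [8, 11]  -> 2 point(s)
  x = 17: RHS = 9, y in [3, 16]  -> 2 point(s)
Affine points: 23. Add the point at infinity: total = 24.

#E(F_19) = 24


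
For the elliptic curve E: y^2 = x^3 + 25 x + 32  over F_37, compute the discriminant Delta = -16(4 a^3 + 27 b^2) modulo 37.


4 a^3 + 27 b^2 = 4*25^3 + 27*32^2 = 62500 + 27648 = 90148
Delta = -16 * (90148) = -1442368
Delta mod 37 = 3

Delta = 3 (mod 37)


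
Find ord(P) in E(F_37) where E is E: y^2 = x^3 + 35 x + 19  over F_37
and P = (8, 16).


Compute successive multiples of P until we hit O:
  1P = (8, 16)
  2P = (22, 35)
  3P = (23, 35)
  4P = (3, 15)
  5P = (29, 2)
  6P = (21, 5)
  7P = (12, 13)
  8P = (6, 1)
  ... (continuing to 18P)
  18P = O

ord(P) = 18


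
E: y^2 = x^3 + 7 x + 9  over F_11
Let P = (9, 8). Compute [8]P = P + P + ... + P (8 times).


k = 8 = 1000_2 (binary, LSB first: 0001)
Double-and-add from P = (9, 8):
  bit 0 = 0: acc unchanged = O
  bit 1 = 0: acc unchanged = O
  bit 2 = 0: acc unchanged = O
  bit 3 = 1: acc = O + (0, 3) = (0, 3)

8P = (0, 3)


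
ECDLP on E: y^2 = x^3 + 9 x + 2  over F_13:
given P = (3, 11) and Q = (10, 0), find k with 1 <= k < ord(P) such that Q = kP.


Enumerate multiples of P until we hit Q = (10, 0):
  1P = (3, 11)
  2P = (10, 0)
Match found at i = 2.

k = 2


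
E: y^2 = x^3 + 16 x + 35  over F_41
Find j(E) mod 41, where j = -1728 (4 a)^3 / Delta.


Delta = -16(4 a^3 + 27 b^2) mod 41 = 38
-1728 * (4 a)^3 = -1728 * (4*16)^3 mod 41 = 19
j = 19 * 38^(-1) mod 41 = 21

j = 21 (mod 41)


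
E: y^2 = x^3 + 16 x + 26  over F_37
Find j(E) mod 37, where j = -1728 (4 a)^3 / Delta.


Delta = -16(4 a^3 + 27 b^2) mod 37 = 10
-1728 * (4 a)^3 = -1728 * (4*16)^3 mod 37 = 26
j = 26 * 10^(-1) mod 37 = 10

j = 10 (mod 37)


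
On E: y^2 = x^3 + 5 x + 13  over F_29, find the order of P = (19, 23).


Compute successive multiples of P until we hit O:
  1P = (19, 23)
  2P = (27, 16)
  3P = (25, 4)
  4P = (20, 14)
  5P = (13, 10)
  6P = (17, 20)
  7P = (17, 9)
  8P = (13, 19)
  ... (continuing to 13P)
  13P = O

ord(P) = 13


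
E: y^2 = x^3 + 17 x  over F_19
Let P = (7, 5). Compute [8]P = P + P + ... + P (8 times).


k = 8 = 1000_2 (binary, LSB first: 0001)
Double-and-add from P = (7, 5):
  bit 0 = 0: acc unchanged = O
  bit 1 = 0: acc unchanged = O
  bit 2 = 0: acc unchanged = O
  bit 3 = 1: acc = O + (11, 6) = (11, 6)

8P = (11, 6)


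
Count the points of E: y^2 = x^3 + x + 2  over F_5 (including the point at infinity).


For each x in F_5, count y with y^2 = x^3 + 1 x + 2 mod 5:
  x = 1: RHS = 4, y in [2, 3]  -> 2 point(s)
  x = 4: RHS = 0, y in [0]  -> 1 point(s)
Affine points: 3. Add the point at infinity: total = 4.

#E(F_5) = 4


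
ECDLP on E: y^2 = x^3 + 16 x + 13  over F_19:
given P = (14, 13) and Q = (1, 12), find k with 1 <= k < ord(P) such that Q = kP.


Enumerate multiples of P until we hit Q = (1, 12):
  1P = (14, 13)
  2P = (8, 8)
  3P = (13, 10)
  4P = (1, 7)
  5P = (5, 16)
  6P = (17, 7)
  7P = (11, 0)
  8P = (17, 12)
  9P = (5, 3)
  10P = (1, 12)
Match found at i = 10.

k = 10


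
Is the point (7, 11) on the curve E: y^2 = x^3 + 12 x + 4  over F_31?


Check whether y^2 = x^3 + 12 x + 4 (mod 31) for (x, y) = (7, 11).
LHS: y^2 = 11^2 mod 31 = 28
RHS: x^3 + 12 x + 4 = 7^3 + 12*7 + 4 mod 31 = 28
LHS = RHS

Yes, on the curve


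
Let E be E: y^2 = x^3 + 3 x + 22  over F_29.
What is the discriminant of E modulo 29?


4 a^3 + 27 b^2 = 4*3^3 + 27*22^2 = 108 + 13068 = 13176
Delta = -16 * (13176) = -210816
Delta mod 29 = 14

Delta = 14 (mod 29)


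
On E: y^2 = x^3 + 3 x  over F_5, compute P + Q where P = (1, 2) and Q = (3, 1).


P != Q, so use the chord formula.
s = (y2 - y1) / (x2 - x1) = (4) / (2) mod 5 = 2
x3 = s^2 - x1 - x2 mod 5 = 2^2 - 1 - 3 = 0
y3 = s (x1 - x3) - y1 mod 5 = 2 * (1 - 0) - 2 = 0

P + Q = (0, 0)


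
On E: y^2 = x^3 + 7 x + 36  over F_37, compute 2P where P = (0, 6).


Doubling: s = (3 x1^2 + a) / (2 y1)
s = (3*0^2 + 7) / (2*6) mod 37 = 16
x3 = s^2 - 2 x1 mod 37 = 16^2 - 2*0 = 34
y3 = s (x1 - x3) - y1 mod 37 = 16 * (0 - 34) - 6 = 5

2P = (34, 5)


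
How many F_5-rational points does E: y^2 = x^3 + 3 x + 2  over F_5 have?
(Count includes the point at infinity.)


For each x in F_5, count y with y^2 = x^3 + 3 x + 2 mod 5:
  x = 1: RHS = 1, y in [1, 4]  -> 2 point(s)
  x = 2: RHS = 1, y in [1, 4]  -> 2 point(s)
Affine points: 4. Add the point at infinity: total = 5.

#E(F_5) = 5


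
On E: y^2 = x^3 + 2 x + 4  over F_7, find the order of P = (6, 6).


Compute successive multiples of P until we hit O:
  1P = (6, 6)
  2P = (3, 4)
  3P = (0, 5)
  4P = (2, 4)
  5P = (1, 0)
  6P = (2, 3)
  7P = (0, 2)
  8P = (3, 3)
  ... (continuing to 10P)
  10P = O

ord(P) = 10


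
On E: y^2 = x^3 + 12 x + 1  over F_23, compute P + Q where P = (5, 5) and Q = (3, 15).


P != Q, so use the chord formula.
s = (y2 - y1) / (x2 - x1) = (10) / (21) mod 23 = 18
x3 = s^2 - x1 - x2 mod 23 = 18^2 - 5 - 3 = 17
y3 = s (x1 - x3) - y1 mod 23 = 18 * (5 - 17) - 5 = 9

P + Q = (17, 9)


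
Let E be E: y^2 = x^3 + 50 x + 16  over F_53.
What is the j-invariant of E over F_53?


Delta = -16(4 a^3 + 27 b^2) mod 53 = 51
-1728 * (4 a)^3 = -1728 * (4*50)^3 mod 53 = 17
j = 17 * 51^(-1) mod 53 = 18

j = 18 (mod 53)


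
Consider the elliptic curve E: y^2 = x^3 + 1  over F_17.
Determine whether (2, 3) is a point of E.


Check whether y^2 = x^3 + 0 x + 1 (mod 17) for (x, y) = (2, 3).
LHS: y^2 = 3^2 mod 17 = 9
RHS: x^3 + 0 x + 1 = 2^3 + 0*2 + 1 mod 17 = 9
LHS = RHS

Yes, on the curve


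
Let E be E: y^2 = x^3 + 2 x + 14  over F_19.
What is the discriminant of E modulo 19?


4 a^3 + 27 b^2 = 4*2^3 + 27*14^2 = 32 + 5292 = 5324
Delta = -16 * (5324) = -85184
Delta mod 19 = 12

Delta = 12 (mod 19)


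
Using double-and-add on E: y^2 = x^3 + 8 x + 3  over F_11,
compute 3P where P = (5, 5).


k = 3 = 11_2 (binary, LSB first: 11)
Double-and-add from P = (5, 5):
  bit 0 = 1: acc = O + (5, 5) = (5, 5)
  bit 1 = 1: acc = (5, 5) + (4, 0) = (5, 6)

3P = (5, 6)


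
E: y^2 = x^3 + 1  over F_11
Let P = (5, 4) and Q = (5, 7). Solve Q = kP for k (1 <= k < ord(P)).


Enumerate multiples of P until we hit Q = (5, 7):
  1P = (5, 4)
  2P = (10, 0)
  3P = (5, 7)
Match found at i = 3.

k = 3


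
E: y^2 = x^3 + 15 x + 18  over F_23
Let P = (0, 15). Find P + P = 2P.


Doubling: s = (3 x1^2 + a) / (2 y1)
s = (3*0^2 + 15) / (2*15) mod 23 = 12
x3 = s^2 - 2 x1 mod 23 = 12^2 - 2*0 = 6
y3 = s (x1 - x3) - y1 mod 23 = 12 * (0 - 6) - 15 = 5

2P = (6, 5)


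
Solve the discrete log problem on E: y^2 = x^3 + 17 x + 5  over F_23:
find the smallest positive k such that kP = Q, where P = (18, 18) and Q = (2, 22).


Enumerate multiples of P until we hit Q = (2, 22):
  1P = (18, 18)
  2P = (10, 5)
  3P = (21, 3)
  4P = (9, 6)
  5P = (8, 3)
  6P = (5, 13)
  7P = (6, 22)
  8P = (17, 20)
  9P = (15, 22)
  10P = (2, 22)
Match found at i = 10.

k = 10


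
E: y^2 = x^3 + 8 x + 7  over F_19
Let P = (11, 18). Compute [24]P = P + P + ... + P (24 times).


k = 24 = 11000_2 (binary, LSB first: 00011)
Double-and-add from P = (11, 18):
  bit 0 = 0: acc unchanged = O
  bit 1 = 0: acc unchanged = O
  bit 2 = 0: acc unchanged = O
  bit 3 = 1: acc = O + (18, 13) = (18, 13)
  bit 4 = 1: acc = (18, 13) + (13, 3) = (11, 1)

24P = (11, 1)


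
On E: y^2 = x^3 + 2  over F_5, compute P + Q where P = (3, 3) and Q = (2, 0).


P != Q, so use the chord formula.
s = (y2 - y1) / (x2 - x1) = (2) / (4) mod 5 = 3
x3 = s^2 - x1 - x2 mod 5 = 3^2 - 3 - 2 = 4
y3 = s (x1 - x3) - y1 mod 5 = 3 * (3 - 4) - 3 = 4

P + Q = (4, 4)


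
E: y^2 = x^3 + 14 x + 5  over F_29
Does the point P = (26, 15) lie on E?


Check whether y^2 = x^3 + 14 x + 5 (mod 29) for (x, y) = (26, 15).
LHS: y^2 = 15^2 mod 29 = 22
RHS: x^3 + 14 x + 5 = 26^3 + 14*26 + 5 mod 29 = 23
LHS != RHS

No, not on the curve


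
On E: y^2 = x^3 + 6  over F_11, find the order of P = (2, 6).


Compute successive multiples of P until we hit O:
  1P = (2, 6)
  2P = (8, 10)
  3P = (10, 7)
  4P = (4, 2)
  5P = (9, 8)
  6P = (3, 0)
  7P = (9, 3)
  8P = (4, 9)
  ... (continuing to 12P)
  12P = O

ord(P) = 12


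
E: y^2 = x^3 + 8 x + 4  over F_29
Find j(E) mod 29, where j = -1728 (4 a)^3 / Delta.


Delta = -16(4 a^3 + 27 b^2) mod 29 = 21
-1728 * (4 a)^3 = -1728 * (4*8)^3 mod 29 = 5
j = 5 * 21^(-1) mod 29 = 3

j = 3 (mod 29)


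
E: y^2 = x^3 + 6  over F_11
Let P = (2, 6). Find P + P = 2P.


Doubling: s = (3 x1^2 + a) / (2 y1)
s = (3*2^2 + 0) / (2*6) mod 11 = 1
x3 = s^2 - 2 x1 mod 11 = 1^2 - 2*2 = 8
y3 = s (x1 - x3) - y1 mod 11 = 1 * (2 - 8) - 6 = 10

2P = (8, 10)


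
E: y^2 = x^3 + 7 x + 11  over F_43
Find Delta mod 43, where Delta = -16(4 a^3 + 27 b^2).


4 a^3 + 27 b^2 = 4*7^3 + 27*11^2 = 1372 + 3267 = 4639
Delta = -16 * (4639) = -74224
Delta mod 43 = 37

Delta = 37 (mod 43)


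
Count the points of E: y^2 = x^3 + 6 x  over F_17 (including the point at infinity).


For each x in F_17, count y with y^2 = x^3 + 6 x + 0 mod 17:
  x = 0: RHS = 0, y in [0]  -> 1 point(s)
  x = 5: RHS = 2, y in [6, 11]  -> 2 point(s)
  x = 8: RHS = 16, y in [4, 13]  -> 2 point(s)
  x = 9: RHS = 1, y in [1, 16]  -> 2 point(s)
  x = 12: RHS = 15, y in [7, 10]  -> 2 point(s)
Affine points: 9. Add the point at infinity: total = 10.

#E(F_17) = 10


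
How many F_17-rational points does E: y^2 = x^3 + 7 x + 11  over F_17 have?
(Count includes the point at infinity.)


For each x in F_17, count y with y^2 = x^3 + 7 x + 11 mod 17:
  x = 1: RHS = 2, y in [6, 11]  -> 2 point(s)
  x = 2: RHS = 16, y in [4, 13]  -> 2 point(s)
  x = 3: RHS = 8, y in [5, 12]  -> 2 point(s)
  x = 4: RHS = 1, y in [1, 16]  -> 2 point(s)
  x = 5: RHS = 1, y in [1, 16]  -> 2 point(s)
  x = 8: RHS = 1, y in [1, 16]  -> 2 point(s)
  x = 9: RHS = 4, y in [2, 15]  -> 2 point(s)
  x = 11: RHS = 8, y in [5, 12]  -> 2 point(s)
  x = 12: RHS = 4, y in [2, 15]  -> 2 point(s)
  x = 13: RHS = 4, y in [2, 15]  -> 2 point(s)
Affine points: 20. Add the point at infinity: total = 21.

#E(F_17) = 21


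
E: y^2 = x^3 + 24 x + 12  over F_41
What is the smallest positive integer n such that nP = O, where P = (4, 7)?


Compute successive multiples of P until we hit O:
  1P = (4, 7)
  2P = (31, 24)
  3P = (24, 29)
  4P = (22, 6)
  5P = (25, 1)
  6P = (33, 13)
  7P = (35, 29)
  8P = (38, 35)
  ... (continuing to 45P)
  45P = O

ord(P) = 45


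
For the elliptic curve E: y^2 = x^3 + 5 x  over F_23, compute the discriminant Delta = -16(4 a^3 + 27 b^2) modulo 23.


4 a^3 + 27 b^2 = 4*5^3 + 27*0^2 = 500 + 0 = 500
Delta = -16 * (500) = -8000
Delta mod 23 = 4

Delta = 4 (mod 23)


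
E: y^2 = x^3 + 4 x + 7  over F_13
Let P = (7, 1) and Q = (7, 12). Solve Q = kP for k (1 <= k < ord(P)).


Enumerate multiples of P until we hit Q = (7, 12):
  1P = (7, 1)
  2P = (2, 6)
  3P = (5, 10)
  4P = (5, 3)
  5P = (2, 7)
  6P = (7, 12)
Match found at i = 6.

k = 6


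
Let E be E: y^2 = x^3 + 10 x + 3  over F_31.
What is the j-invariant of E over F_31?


Delta = -16(4 a^3 + 27 b^2) mod 31 = 2
-1728 * (4 a)^3 = -1728 * (4*10)^3 mod 31 = 4
j = 4 * 2^(-1) mod 31 = 2

j = 2 (mod 31)


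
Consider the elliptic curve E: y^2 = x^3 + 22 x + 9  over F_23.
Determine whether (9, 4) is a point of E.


Check whether y^2 = x^3 + 22 x + 9 (mod 23) for (x, y) = (9, 4).
LHS: y^2 = 4^2 mod 23 = 16
RHS: x^3 + 22 x + 9 = 9^3 + 22*9 + 9 mod 23 = 16
LHS = RHS

Yes, on the curve


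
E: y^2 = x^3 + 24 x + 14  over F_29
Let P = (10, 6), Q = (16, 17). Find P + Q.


P != Q, so use the chord formula.
s = (y2 - y1) / (x2 - x1) = (11) / (6) mod 29 = 26
x3 = s^2 - x1 - x2 mod 29 = 26^2 - 10 - 16 = 12
y3 = s (x1 - x3) - y1 mod 29 = 26 * (10 - 12) - 6 = 0

P + Q = (12, 0)


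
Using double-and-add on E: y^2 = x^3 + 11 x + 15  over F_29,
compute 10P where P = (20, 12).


k = 10 = 1010_2 (binary, LSB first: 0101)
Double-and-add from P = (20, 12):
  bit 0 = 0: acc unchanged = O
  bit 1 = 1: acc = O + (13, 21) = (13, 21)
  bit 2 = 0: acc unchanged = (13, 21)
  bit 3 = 1: acc = (13, 21) + (8, 21) = (8, 8)

10P = (8, 8)


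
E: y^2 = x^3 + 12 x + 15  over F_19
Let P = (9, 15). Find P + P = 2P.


Doubling: s = (3 x1^2 + a) / (2 y1)
s = (3*9^2 + 12) / (2*15) mod 19 = 18
x3 = s^2 - 2 x1 mod 19 = 18^2 - 2*9 = 2
y3 = s (x1 - x3) - y1 mod 19 = 18 * (9 - 2) - 15 = 16

2P = (2, 16)


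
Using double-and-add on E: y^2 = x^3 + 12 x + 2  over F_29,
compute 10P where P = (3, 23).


k = 10 = 1010_2 (binary, LSB first: 0101)
Double-and-add from P = (3, 23):
  bit 0 = 0: acc unchanged = O
  bit 1 = 1: acc = O + (10, 7) = (10, 7)
  bit 2 = 0: acc unchanged = (10, 7)
  bit 3 = 1: acc = (10, 7) + (19, 19) = (5, 19)

10P = (5, 19)


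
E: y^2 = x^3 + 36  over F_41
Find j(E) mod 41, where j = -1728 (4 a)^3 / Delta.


Delta = -16(4 a^3 + 27 b^2) mod 41 = 24
-1728 * (4 a)^3 = -1728 * (4*0)^3 mod 41 = 0
j = 0 * 24^(-1) mod 41 = 0

j = 0 (mod 41)


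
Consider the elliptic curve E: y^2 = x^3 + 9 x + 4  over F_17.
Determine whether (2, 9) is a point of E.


Check whether y^2 = x^3 + 9 x + 4 (mod 17) for (x, y) = (2, 9).
LHS: y^2 = 9^2 mod 17 = 13
RHS: x^3 + 9 x + 4 = 2^3 + 9*2 + 4 mod 17 = 13
LHS = RHS

Yes, on the curve


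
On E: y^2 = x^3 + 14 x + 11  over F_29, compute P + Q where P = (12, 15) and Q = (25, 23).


P != Q, so use the chord formula.
s = (y2 - y1) / (x2 - x1) = (8) / (13) mod 29 = 14
x3 = s^2 - x1 - x2 mod 29 = 14^2 - 12 - 25 = 14
y3 = s (x1 - x3) - y1 mod 29 = 14 * (12 - 14) - 15 = 15

P + Q = (14, 15)


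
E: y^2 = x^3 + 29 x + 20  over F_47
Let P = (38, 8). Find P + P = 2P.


Doubling: s = (3 x1^2 + a) / (2 y1)
s = (3*38^2 + 29) / (2*8) mod 47 = 17
x3 = s^2 - 2 x1 mod 47 = 17^2 - 2*38 = 25
y3 = s (x1 - x3) - y1 mod 47 = 17 * (38 - 25) - 8 = 25

2P = (25, 25)


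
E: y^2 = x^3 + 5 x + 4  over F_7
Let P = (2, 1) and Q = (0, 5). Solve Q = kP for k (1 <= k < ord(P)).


Enumerate multiples of P until we hit Q = (0, 5):
  1P = (2, 1)
  2P = (0, 2)
  3P = (0, 5)
Match found at i = 3.

k = 3


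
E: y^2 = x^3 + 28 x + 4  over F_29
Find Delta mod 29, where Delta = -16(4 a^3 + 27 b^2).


4 a^3 + 27 b^2 = 4*28^3 + 27*4^2 = 87808 + 432 = 88240
Delta = -16 * (88240) = -1411840
Delta mod 29 = 25

Delta = 25 (mod 29)


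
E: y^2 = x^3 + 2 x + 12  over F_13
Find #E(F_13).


For each x in F_13, count y with y^2 = x^3 + 2 x + 12 mod 13:
  x = 0: RHS = 12, y in [5, 8]  -> 2 point(s)
  x = 5: RHS = 4, y in [2, 11]  -> 2 point(s)
  x = 11: RHS = 0, y in [0]  -> 1 point(s)
  x = 12: RHS = 9, y in [3, 10]  -> 2 point(s)
Affine points: 7. Add the point at infinity: total = 8.

#E(F_13) = 8


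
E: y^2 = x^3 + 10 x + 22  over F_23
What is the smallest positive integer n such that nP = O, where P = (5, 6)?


Compute successive multiples of P until we hit O:
  1P = (5, 6)
  2P = (2, 21)
  3P = (18, 13)
  4P = (9, 6)
  5P = (9, 17)
  6P = (18, 10)
  7P = (2, 2)
  8P = (5, 17)
  ... (continuing to 9P)
  9P = O

ord(P) = 9


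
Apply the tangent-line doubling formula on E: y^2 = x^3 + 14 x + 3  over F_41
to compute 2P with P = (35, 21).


Doubling: s = (3 x1^2 + a) / (2 y1)
s = (3*35^2 + 14) / (2*21) mod 41 = 40
x3 = s^2 - 2 x1 mod 41 = 40^2 - 2*35 = 13
y3 = s (x1 - x3) - y1 mod 41 = 40 * (35 - 13) - 21 = 39

2P = (13, 39)


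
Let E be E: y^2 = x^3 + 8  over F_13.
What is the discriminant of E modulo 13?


4 a^3 + 27 b^2 = 4*0^3 + 27*8^2 = 0 + 1728 = 1728
Delta = -16 * (1728) = -27648
Delta mod 13 = 3

Delta = 3 (mod 13)


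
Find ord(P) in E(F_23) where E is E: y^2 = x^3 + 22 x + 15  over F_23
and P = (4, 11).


Compute successive multiples of P until we hit O:
  1P = (4, 11)
  2P = (16, 1)
  3P = (12, 11)
  4P = (7, 12)
  5P = (7, 11)
  6P = (12, 12)
  7P = (16, 22)
  8P = (4, 12)
  ... (continuing to 9P)
  9P = O

ord(P) = 9


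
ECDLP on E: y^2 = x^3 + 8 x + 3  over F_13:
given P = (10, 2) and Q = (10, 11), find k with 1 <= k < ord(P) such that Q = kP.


Enumerate multiples of P until we hit Q = (10, 11):
  1P = (10, 2)
  2P = (7, 8)
  3P = (0, 4)
  4P = (2, 12)
  5P = (5, 8)
  6P = (1, 8)
  7P = (1, 5)
  8P = (5, 5)
  9P = (2, 1)
  10P = (0, 9)
  11P = (7, 5)
  12P = (10, 11)
Match found at i = 12.

k = 12


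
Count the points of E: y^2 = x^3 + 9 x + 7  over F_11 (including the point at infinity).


For each x in F_11, count y with y^2 = x^3 + 9 x + 7 mod 11:
  x = 2: RHS = 0, y in [0]  -> 1 point(s)
  x = 5: RHS = 1, y in [1, 10]  -> 2 point(s)
  x = 9: RHS = 3, y in [5, 6]  -> 2 point(s)
Affine points: 5. Add the point at infinity: total = 6.

#E(F_11) = 6


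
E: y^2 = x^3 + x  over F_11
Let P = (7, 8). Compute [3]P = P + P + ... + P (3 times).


k = 3 = 11_2 (binary, LSB first: 11)
Double-and-add from P = (7, 8):
  bit 0 = 1: acc = O + (7, 8) = (7, 8)
  bit 1 = 1: acc = (7, 8) + (9, 1) = (10, 8)

3P = (10, 8)


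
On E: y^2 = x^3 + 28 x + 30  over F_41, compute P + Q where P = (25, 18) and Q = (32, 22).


P != Q, so use the chord formula.
s = (y2 - y1) / (x2 - x1) = (4) / (7) mod 41 = 24
x3 = s^2 - x1 - x2 mod 41 = 24^2 - 25 - 32 = 27
y3 = s (x1 - x3) - y1 mod 41 = 24 * (25 - 27) - 18 = 16

P + Q = (27, 16)


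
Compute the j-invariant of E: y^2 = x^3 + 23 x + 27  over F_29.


Delta = -16(4 a^3 + 27 b^2) mod 29 = 3
-1728 * (4 a)^3 = -1728 * (4*23)^3 mod 29 = 21
j = 21 * 3^(-1) mod 29 = 7

j = 7 (mod 29)


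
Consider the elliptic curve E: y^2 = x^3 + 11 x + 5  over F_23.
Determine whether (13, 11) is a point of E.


Check whether y^2 = x^3 + 11 x + 5 (mod 23) for (x, y) = (13, 11).
LHS: y^2 = 11^2 mod 23 = 6
RHS: x^3 + 11 x + 5 = 13^3 + 11*13 + 5 mod 23 = 22
LHS != RHS

No, not on the curve


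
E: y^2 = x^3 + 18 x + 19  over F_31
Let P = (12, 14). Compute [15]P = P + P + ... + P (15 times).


k = 15 = 1111_2 (binary, LSB first: 1111)
Double-and-add from P = (12, 14):
  bit 0 = 1: acc = O + (12, 14) = (12, 14)
  bit 1 = 1: acc = (12, 14) + (1, 10) = (23, 13)
  bit 2 = 1: acc = (23, 13) + (6, 8) = (20, 28)
  bit 3 = 1: acc = (20, 28) + (4, 0) = (12, 17)

15P = (12, 17)


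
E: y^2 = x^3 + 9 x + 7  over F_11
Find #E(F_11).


For each x in F_11, count y with y^2 = x^3 + 9 x + 7 mod 11:
  x = 2: RHS = 0, y in [0]  -> 1 point(s)
  x = 5: RHS = 1, y in [1, 10]  -> 2 point(s)
  x = 9: RHS = 3, y in [5, 6]  -> 2 point(s)
Affine points: 5. Add the point at infinity: total = 6.

#E(F_11) = 6


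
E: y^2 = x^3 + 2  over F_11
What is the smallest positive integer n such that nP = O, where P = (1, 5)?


Compute successive multiples of P until we hit O:
  1P = (1, 5)
  2P = (7, 2)
  3P = (6, 3)
  4P = (9, 7)
  5P = (10, 1)
  6P = (4, 0)
  7P = (10, 10)
  8P = (9, 4)
  ... (continuing to 12P)
  12P = O

ord(P) = 12


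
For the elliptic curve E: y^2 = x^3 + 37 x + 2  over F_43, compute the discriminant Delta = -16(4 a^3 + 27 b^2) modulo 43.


4 a^3 + 27 b^2 = 4*37^3 + 27*2^2 = 202612 + 108 = 202720
Delta = -16 * (202720) = -3243520
Delta mod 43 = 13

Delta = 13 (mod 43)


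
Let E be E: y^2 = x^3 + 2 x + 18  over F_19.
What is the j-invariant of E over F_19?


Delta = -16(4 a^3 + 27 b^2) mod 19 = 6
-1728 * (4 a)^3 = -1728 * (4*2)^3 mod 19 = 18
j = 18 * 6^(-1) mod 19 = 3

j = 3 (mod 19)


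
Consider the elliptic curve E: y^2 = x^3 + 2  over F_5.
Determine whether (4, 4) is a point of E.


Check whether y^2 = x^3 + 0 x + 2 (mod 5) for (x, y) = (4, 4).
LHS: y^2 = 4^2 mod 5 = 1
RHS: x^3 + 0 x + 2 = 4^3 + 0*4 + 2 mod 5 = 1
LHS = RHS

Yes, on the curve


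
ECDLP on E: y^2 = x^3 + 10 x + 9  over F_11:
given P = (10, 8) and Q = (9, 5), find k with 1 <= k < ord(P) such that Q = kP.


Enumerate multiples of P until we hit Q = (9, 5):
  1P = (10, 8)
  2P = (7, 2)
  3P = (9, 5)
Match found at i = 3.

k = 3


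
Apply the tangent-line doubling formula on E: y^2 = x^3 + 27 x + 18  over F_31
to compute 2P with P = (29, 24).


Doubling: s = (3 x1^2 + a) / (2 y1)
s = (3*29^2 + 27) / (2*24) mod 31 = 26
x3 = s^2 - 2 x1 mod 31 = 26^2 - 2*29 = 29
y3 = s (x1 - x3) - y1 mod 31 = 26 * (29 - 29) - 24 = 7

2P = (29, 7)


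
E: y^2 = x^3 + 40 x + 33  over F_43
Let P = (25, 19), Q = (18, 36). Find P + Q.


P != Q, so use the chord formula.
s = (y2 - y1) / (x2 - x1) = (17) / (36) mod 43 = 16
x3 = s^2 - x1 - x2 mod 43 = 16^2 - 25 - 18 = 41
y3 = s (x1 - x3) - y1 mod 43 = 16 * (25 - 41) - 19 = 26

P + Q = (41, 26)


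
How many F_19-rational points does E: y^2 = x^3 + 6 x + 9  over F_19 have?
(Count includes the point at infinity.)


For each x in F_19, count y with y^2 = x^3 + 6 x + 9 mod 19:
  x = 0: RHS = 9, y in [3, 16]  -> 2 point(s)
  x = 1: RHS = 16, y in [4, 15]  -> 2 point(s)
  x = 3: RHS = 16, y in [4, 15]  -> 2 point(s)
  x = 10: RHS = 5, y in [9, 10]  -> 2 point(s)
  x = 11: RHS = 0, y in [0]  -> 1 point(s)
  x = 12: RHS = 4, y in [2, 17]  -> 2 point(s)
  x = 13: RHS = 4, y in [2, 17]  -> 2 point(s)
  x = 14: RHS = 6, y in [5, 14]  -> 2 point(s)
  x = 15: RHS = 16, y in [4, 15]  -> 2 point(s)
Affine points: 17. Add the point at infinity: total = 18.

#E(F_19) = 18


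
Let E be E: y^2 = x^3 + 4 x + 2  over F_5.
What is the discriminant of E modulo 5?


4 a^3 + 27 b^2 = 4*4^3 + 27*2^2 = 256 + 108 = 364
Delta = -16 * (364) = -5824
Delta mod 5 = 1

Delta = 1 (mod 5)


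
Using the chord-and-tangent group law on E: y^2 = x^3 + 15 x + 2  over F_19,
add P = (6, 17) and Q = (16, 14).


P != Q, so use the chord formula.
s = (y2 - y1) / (x2 - x1) = (16) / (10) mod 19 = 13
x3 = s^2 - x1 - x2 mod 19 = 13^2 - 6 - 16 = 14
y3 = s (x1 - x3) - y1 mod 19 = 13 * (6 - 14) - 17 = 12

P + Q = (14, 12)


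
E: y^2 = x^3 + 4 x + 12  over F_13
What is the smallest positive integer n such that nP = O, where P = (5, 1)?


Compute successive multiples of P until we hit O:
  1P = (5, 1)
  2P = (0, 8)
  3P = (11, 10)
  4P = (9, 6)
  5P = (3, 8)
  6P = (1, 11)
  7P = (10, 5)
  8P = (8, 7)
  ... (continuing to 19P)
  19P = O

ord(P) = 19


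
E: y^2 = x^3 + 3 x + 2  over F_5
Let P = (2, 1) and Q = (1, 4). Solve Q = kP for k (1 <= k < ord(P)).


Enumerate multiples of P until we hit Q = (1, 4):
  1P = (2, 1)
  2P = (1, 4)
Match found at i = 2.

k = 2


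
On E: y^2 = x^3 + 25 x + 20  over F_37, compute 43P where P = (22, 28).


k = 43 = 101011_2 (binary, LSB first: 110101)
Double-and-add from P = (22, 28):
  bit 0 = 1: acc = O + (22, 28) = (22, 28)
  bit 1 = 1: acc = (22, 28) + (29, 14) = (27, 19)
  bit 2 = 0: acc unchanged = (27, 19)
  bit 3 = 1: acc = (27, 19) + (23, 16) = (13, 10)
  bit 4 = 0: acc unchanged = (13, 10)
  bit 5 = 1: acc = (13, 10) + (3, 23) = (9, 7)

43P = (9, 7)


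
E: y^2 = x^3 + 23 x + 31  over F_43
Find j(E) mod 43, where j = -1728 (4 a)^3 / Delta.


Delta = -16(4 a^3 + 27 b^2) mod 43 = 12
-1728 * (4 a)^3 = -1728 * (4*23)^3 mod 43 = 35
j = 35 * 12^(-1) mod 43 = 28

j = 28 (mod 43)


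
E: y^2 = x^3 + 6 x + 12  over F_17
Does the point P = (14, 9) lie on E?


Check whether y^2 = x^3 + 6 x + 12 (mod 17) for (x, y) = (14, 9).
LHS: y^2 = 9^2 mod 17 = 13
RHS: x^3 + 6 x + 12 = 14^3 + 6*14 + 12 mod 17 = 1
LHS != RHS

No, not on the curve


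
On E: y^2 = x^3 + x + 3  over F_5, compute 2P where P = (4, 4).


Doubling: s = (3 x1^2 + a) / (2 y1)
s = (3*4^2 + 1) / (2*4) mod 5 = 3
x3 = s^2 - 2 x1 mod 5 = 3^2 - 2*4 = 1
y3 = s (x1 - x3) - y1 mod 5 = 3 * (4 - 1) - 4 = 0

2P = (1, 0)


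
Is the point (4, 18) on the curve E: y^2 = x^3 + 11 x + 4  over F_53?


Check whether y^2 = x^3 + 11 x + 4 (mod 53) for (x, y) = (4, 18).
LHS: y^2 = 18^2 mod 53 = 6
RHS: x^3 + 11 x + 4 = 4^3 + 11*4 + 4 mod 53 = 6
LHS = RHS

Yes, on the curve


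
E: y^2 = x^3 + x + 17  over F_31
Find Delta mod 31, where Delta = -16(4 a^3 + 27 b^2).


4 a^3 + 27 b^2 = 4*1^3 + 27*17^2 = 4 + 7803 = 7807
Delta = -16 * (7807) = -124912
Delta mod 31 = 18

Delta = 18 (mod 31)


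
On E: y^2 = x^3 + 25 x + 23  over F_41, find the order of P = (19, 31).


Compute successive multiples of P until we hit O:
  1P = (19, 31)
  2P = (7, 34)
  3P = (33, 34)
  4P = (29, 2)
  5P = (1, 7)
  6P = (0, 8)
  7P = (2, 9)
  8P = (16, 38)
  ... (continuing to 17P)
  17P = O

ord(P) = 17


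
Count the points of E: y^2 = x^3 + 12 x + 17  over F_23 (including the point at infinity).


For each x in F_23, count y with y^2 = x^3 + 12 x + 17 mod 23:
  x = 2: RHS = 3, y in [7, 16]  -> 2 point(s)
  x = 5: RHS = 18, y in [8, 15]  -> 2 point(s)
  x = 6: RHS = 6, y in [11, 12]  -> 2 point(s)
  x = 8: RHS = 4, y in [2, 21]  -> 2 point(s)
  x = 9: RHS = 3, y in [7, 16]  -> 2 point(s)
  x = 11: RHS = 8, y in [10, 13]  -> 2 point(s)
  x = 12: RHS = 3, y in [7, 16]  -> 2 point(s)
  x = 13: RHS = 1, y in [1, 22]  -> 2 point(s)
  x = 14: RHS = 8, y in [10, 13]  -> 2 point(s)
  x = 16: RHS = 4, y in [2, 21]  -> 2 point(s)
  x = 18: RHS = 16, y in [4, 19]  -> 2 point(s)
  x = 20: RHS = 0, y in [0]  -> 1 point(s)
  x = 21: RHS = 8, y in [10, 13]  -> 2 point(s)
  x = 22: RHS = 4, y in [2, 21]  -> 2 point(s)
Affine points: 27. Add the point at infinity: total = 28.

#E(F_23) = 28


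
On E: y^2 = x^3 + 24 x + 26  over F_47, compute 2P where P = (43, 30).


Doubling: s = (3 x1^2 + a) / (2 y1)
s = (3*43^2 + 24) / (2*30) mod 47 = 20
x3 = s^2 - 2 x1 mod 47 = 20^2 - 2*43 = 32
y3 = s (x1 - x3) - y1 mod 47 = 20 * (43 - 32) - 30 = 2

2P = (32, 2)


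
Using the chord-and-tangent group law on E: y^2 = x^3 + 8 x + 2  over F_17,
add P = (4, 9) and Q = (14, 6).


P != Q, so use the chord formula.
s = (y2 - y1) / (x2 - x1) = (14) / (10) mod 17 = 15
x3 = s^2 - x1 - x2 mod 17 = 15^2 - 4 - 14 = 3
y3 = s (x1 - x3) - y1 mod 17 = 15 * (4 - 3) - 9 = 6

P + Q = (3, 6)


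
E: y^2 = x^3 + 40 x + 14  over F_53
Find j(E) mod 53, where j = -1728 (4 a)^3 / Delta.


Delta = -16(4 a^3 + 27 b^2) mod 53 = 21
-1728 * (4 a)^3 = -1728 * (4*40)^3 mod 53 = 21
j = 21 * 21^(-1) mod 53 = 1

j = 1 (mod 53)


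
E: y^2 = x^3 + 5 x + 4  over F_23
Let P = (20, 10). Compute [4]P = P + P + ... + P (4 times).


k = 4 = 100_2 (binary, LSB first: 001)
Double-and-add from P = (20, 10):
  bit 0 = 0: acc unchanged = O
  bit 1 = 0: acc unchanged = O
  bit 2 = 1: acc = O + (5, 4) = (5, 4)

4P = (5, 4)


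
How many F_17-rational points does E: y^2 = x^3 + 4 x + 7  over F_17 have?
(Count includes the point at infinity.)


For each x in F_17, count y with y^2 = x^3 + 4 x + 7 mod 17:
  x = 4: RHS = 2, y in [6, 11]  -> 2 point(s)
  x = 5: RHS = 16, y in [4, 13]  -> 2 point(s)
  x = 6: RHS = 9, y in [3, 14]  -> 2 point(s)
  x = 7: RHS = 4, y in [2, 15]  -> 2 point(s)
  x = 12: RHS = 15, y in [7, 10]  -> 2 point(s)
  x = 14: RHS = 2, y in [6, 11]  -> 2 point(s)
  x = 15: RHS = 8, y in [5, 12]  -> 2 point(s)
  x = 16: RHS = 2, y in [6, 11]  -> 2 point(s)
Affine points: 16. Add the point at infinity: total = 17.

#E(F_17) = 17


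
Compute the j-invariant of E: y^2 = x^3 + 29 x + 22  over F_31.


Delta = -16(4 a^3 + 27 b^2) mod 31 = 23
-1728 * (4 a)^3 = -1728 * (4*29)^3 mod 31 = 27
j = 27 * 23^(-1) mod 31 = 16

j = 16 (mod 31)


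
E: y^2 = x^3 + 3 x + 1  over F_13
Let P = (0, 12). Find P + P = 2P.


Doubling: s = (3 x1^2 + a) / (2 y1)
s = (3*0^2 + 3) / (2*12) mod 13 = 5
x3 = s^2 - 2 x1 mod 13 = 5^2 - 2*0 = 12
y3 = s (x1 - x3) - y1 mod 13 = 5 * (0 - 12) - 12 = 6

2P = (12, 6)


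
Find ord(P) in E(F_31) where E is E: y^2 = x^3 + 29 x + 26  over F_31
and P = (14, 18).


Compute successive multiples of P until we hit O:
  1P = (14, 18)
  2P = (17, 21)
  3P = (1, 26)
  4P = (25, 15)
  5P = (20, 9)
  6P = (7, 18)
  7P = (10, 13)
  8P = (26, 29)
  ... (continuing to 37P)
  37P = O

ord(P) = 37


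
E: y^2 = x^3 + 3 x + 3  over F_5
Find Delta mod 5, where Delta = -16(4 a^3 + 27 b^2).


4 a^3 + 27 b^2 = 4*3^3 + 27*3^2 = 108 + 243 = 351
Delta = -16 * (351) = -5616
Delta mod 5 = 4

Delta = 4 (mod 5)


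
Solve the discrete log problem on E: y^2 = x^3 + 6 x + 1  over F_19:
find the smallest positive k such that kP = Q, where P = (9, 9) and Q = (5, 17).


Enumerate multiples of P until we hit Q = (5, 17):
  1P = (9, 9)
  2P = (5, 2)
  3P = (14, 6)
  4P = (7, 5)
  5P = (7, 14)
  6P = (14, 13)
  7P = (5, 17)
Match found at i = 7.

k = 7


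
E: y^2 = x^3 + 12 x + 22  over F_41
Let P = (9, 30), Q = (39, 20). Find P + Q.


P != Q, so use the chord formula.
s = (y2 - y1) / (x2 - x1) = (31) / (30) mod 41 = 27
x3 = s^2 - x1 - x2 mod 41 = 27^2 - 9 - 39 = 25
y3 = s (x1 - x3) - y1 mod 41 = 27 * (9 - 25) - 30 = 30

P + Q = (25, 30)


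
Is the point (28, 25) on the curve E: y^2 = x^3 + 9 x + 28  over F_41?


Check whether y^2 = x^3 + 9 x + 28 (mod 41) for (x, y) = (28, 25).
LHS: y^2 = 25^2 mod 41 = 10
RHS: x^3 + 9 x + 28 = 28^3 + 9*28 + 28 mod 41 = 10
LHS = RHS

Yes, on the curve


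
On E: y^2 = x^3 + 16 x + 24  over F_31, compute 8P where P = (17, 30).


k = 8 = 1000_2 (binary, LSB first: 0001)
Double-and-add from P = (17, 30):
  bit 0 = 0: acc unchanged = O
  bit 1 = 0: acc unchanged = O
  bit 2 = 0: acc unchanged = O
  bit 3 = 1: acc = O + (17, 1) = (17, 1)

8P = (17, 1)


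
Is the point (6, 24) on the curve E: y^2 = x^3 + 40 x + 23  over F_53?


Check whether y^2 = x^3 + 40 x + 23 (mod 53) for (x, y) = (6, 24).
LHS: y^2 = 24^2 mod 53 = 46
RHS: x^3 + 40 x + 23 = 6^3 + 40*6 + 23 mod 53 = 2
LHS != RHS

No, not on the curve


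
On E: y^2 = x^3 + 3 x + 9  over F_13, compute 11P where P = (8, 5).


k = 11 = 1011_2 (binary, LSB first: 1101)
Double-and-add from P = (8, 5):
  bit 0 = 1: acc = O + (8, 5) = (8, 5)
  bit 1 = 1: acc = (8, 5) + (10, 8) = (7, 3)
  bit 2 = 0: acc unchanged = (7, 3)
  bit 3 = 1: acc = (7, 3) + (0, 10) = (7, 10)

11P = (7, 10)


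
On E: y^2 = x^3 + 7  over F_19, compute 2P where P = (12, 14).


Doubling: s = (3 x1^2 + a) / (2 y1)
s = (3*12^2 + 0) / (2*14) mod 19 = 10
x3 = s^2 - 2 x1 mod 19 = 10^2 - 2*12 = 0
y3 = s (x1 - x3) - y1 mod 19 = 10 * (12 - 0) - 14 = 11

2P = (0, 11)


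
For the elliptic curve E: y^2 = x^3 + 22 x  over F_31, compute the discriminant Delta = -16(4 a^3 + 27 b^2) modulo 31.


4 a^3 + 27 b^2 = 4*22^3 + 27*0^2 = 42592 + 0 = 42592
Delta = -16 * (42592) = -681472
Delta mod 31 = 1

Delta = 1 (mod 31)


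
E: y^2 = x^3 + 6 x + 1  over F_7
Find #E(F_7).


For each x in F_7, count y with y^2 = x^3 + 6 x + 1 mod 7:
  x = 0: RHS = 1, y in [1, 6]  -> 2 point(s)
  x = 1: RHS = 1, y in [1, 6]  -> 2 point(s)
  x = 2: RHS = 0, y in [0]  -> 1 point(s)
  x = 3: RHS = 4, y in [2, 5]  -> 2 point(s)
  x = 5: RHS = 2, y in [3, 4]  -> 2 point(s)
  x = 6: RHS = 1, y in [1, 6]  -> 2 point(s)
Affine points: 11. Add the point at infinity: total = 12.

#E(F_7) = 12


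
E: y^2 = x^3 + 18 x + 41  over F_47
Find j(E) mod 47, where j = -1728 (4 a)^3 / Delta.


Delta = -16(4 a^3 + 27 b^2) mod 47 = 31
-1728 * (4 a)^3 = -1728 * (4*18)^3 mod 47 = 43
j = 43 * 31^(-1) mod 47 = 12

j = 12 (mod 47)


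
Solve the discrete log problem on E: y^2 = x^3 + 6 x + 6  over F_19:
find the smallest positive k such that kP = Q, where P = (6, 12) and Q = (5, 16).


Enumerate multiples of P until we hit Q = (5, 16):
  1P = (6, 12)
  2P = (7, 7)
  3P = (12, 18)
  4P = (2, 11)
  5P = (17, 9)
  6P = (0, 14)
  7P = (11, 15)
  8P = (13, 18)
  9P = (5, 16)
Match found at i = 9.

k = 9


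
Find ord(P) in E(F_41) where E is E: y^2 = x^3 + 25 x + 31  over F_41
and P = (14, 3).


Compute successive multiples of P until we hit O:
  1P = (14, 3)
  2P = (4, 21)
  3P = (0, 21)
  4P = (32, 26)
  5P = (37, 20)
  6P = (10, 16)
  7P = (25, 2)
  8P = (22, 35)
  ... (continuing to 47P)
  47P = O

ord(P) = 47


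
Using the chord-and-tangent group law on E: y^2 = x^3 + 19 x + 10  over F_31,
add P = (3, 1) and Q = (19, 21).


P != Q, so use the chord formula.
s = (y2 - y1) / (x2 - x1) = (20) / (16) mod 31 = 9
x3 = s^2 - x1 - x2 mod 31 = 9^2 - 3 - 19 = 28
y3 = s (x1 - x3) - y1 mod 31 = 9 * (3 - 28) - 1 = 22

P + Q = (28, 22)


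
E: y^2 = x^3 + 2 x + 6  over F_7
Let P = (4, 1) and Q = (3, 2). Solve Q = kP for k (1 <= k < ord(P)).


Enumerate multiples of P until we hit Q = (3, 2):
  1P = (4, 1)
  2P = (1, 4)
  3P = (3, 5)
  4P = (2, 5)
  5P = (5, 1)
  6P = (5, 6)
  7P = (2, 2)
  8P = (3, 2)
Match found at i = 8.

k = 8


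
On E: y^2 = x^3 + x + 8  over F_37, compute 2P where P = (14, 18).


Doubling: s = (3 x1^2 + a) / (2 y1)
s = (3*14^2 + 1) / (2*18) mod 37 = 3
x3 = s^2 - 2 x1 mod 37 = 3^2 - 2*14 = 18
y3 = s (x1 - x3) - y1 mod 37 = 3 * (14 - 18) - 18 = 7

2P = (18, 7)


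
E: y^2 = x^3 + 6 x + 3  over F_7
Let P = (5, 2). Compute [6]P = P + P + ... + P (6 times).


k = 6 = 110_2 (binary, LSB first: 011)
Double-and-add from P = (5, 2):
  bit 0 = 0: acc unchanged = O
  bit 1 = 1: acc = O + (5, 5) = (5, 5)
  bit 2 = 1: acc = (5, 5) + (5, 2) = O

6P = O


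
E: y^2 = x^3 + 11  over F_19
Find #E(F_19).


For each x in F_19, count y with y^2 = x^3 + 0 x + 11 mod 19:
  x = 0: RHS = 11, y in [7, 12]  -> 2 point(s)
  x = 2: RHS = 0, y in [0]  -> 1 point(s)
  x = 3: RHS = 0, y in [0]  -> 1 point(s)
  x = 10: RHS = 4, y in [2, 17]  -> 2 point(s)
  x = 13: RHS = 4, y in [2, 17]  -> 2 point(s)
  x = 14: RHS = 0, y in [0]  -> 1 point(s)
  x = 15: RHS = 4, y in [2, 17]  -> 2 point(s)
Affine points: 11. Add the point at infinity: total = 12.

#E(F_19) = 12


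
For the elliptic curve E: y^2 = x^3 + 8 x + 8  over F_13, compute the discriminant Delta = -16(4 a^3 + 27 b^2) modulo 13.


4 a^3 + 27 b^2 = 4*8^3 + 27*8^2 = 2048 + 1728 = 3776
Delta = -16 * (3776) = -60416
Delta mod 13 = 8

Delta = 8 (mod 13)


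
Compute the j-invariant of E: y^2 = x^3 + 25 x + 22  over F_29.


Delta = -16(4 a^3 + 27 b^2) mod 29 = 9
-1728 * (4 a)^3 = -1728 * (4*25)^3 mod 29 = 3
j = 3 * 9^(-1) mod 29 = 10

j = 10 (mod 29)


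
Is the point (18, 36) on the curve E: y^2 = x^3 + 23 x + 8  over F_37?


Check whether y^2 = x^3 + 23 x + 8 (mod 37) for (x, y) = (18, 36).
LHS: y^2 = 36^2 mod 37 = 1
RHS: x^3 + 23 x + 8 = 18^3 + 23*18 + 8 mod 37 = 1
LHS = RHS

Yes, on the curve


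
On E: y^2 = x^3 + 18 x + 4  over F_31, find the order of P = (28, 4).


Compute successive multiples of P until we hit O:
  1P = (28, 4)
  2P = (11, 18)
  3P = (24, 0)
  4P = (11, 13)
  5P = (28, 27)
  6P = O

ord(P) = 6


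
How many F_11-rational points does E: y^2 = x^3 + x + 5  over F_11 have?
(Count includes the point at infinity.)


For each x in F_11, count y with y^2 = x^3 + 1 x + 5 mod 11:
  x = 0: RHS = 5, y in [4, 7]  -> 2 point(s)
  x = 2: RHS = 4, y in [2, 9]  -> 2 point(s)
  x = 5: RHS = 3, y in [5, 6]  -> 2 point(s)
  x = 7: RHS = 3, y in [5, 6]  -> 2 point(s)
  x = 10: RHS = 3, y in [5, 6]  -> 2 point(s)
Affine points: 10. Add the point at infinity: total = 11.

#E(F_11) = 11


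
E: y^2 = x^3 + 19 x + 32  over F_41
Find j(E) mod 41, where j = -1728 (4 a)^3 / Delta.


Delta = -16(4 a^3 + 27 b^2) mod 41 = 33
-1728 * (4 a)^3 = -1728 * (4*19)^3 mod 41 = 25
j = 25 * 33^(-1) mod 41 = 2

j = 2 (mod 41)


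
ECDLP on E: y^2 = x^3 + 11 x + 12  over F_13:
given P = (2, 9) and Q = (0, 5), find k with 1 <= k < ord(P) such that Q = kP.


Enumerate multiples of P until we hit Q = (0, 5):
  1P = (2, 9)
  2P = (0, 8)
  3P = (8, 1)
  4P = (12, 0)
  5P = (8, 12)
  6P = (0, 5)
Match found at i = 6.

k = 6


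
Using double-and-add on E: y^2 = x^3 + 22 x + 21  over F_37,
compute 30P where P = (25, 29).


k = 30 = 11110_2 (binary, LSB first: 01111)
Double-and-add from P = (25, 29):
  bit 0 = 0: acc unchanged = O
  bit 1 = 1: acc = O + (3, 22) = (3, 22)
  bit 2 = 1: acc = (3, 22) + (6, 31) = (0, 24)
  bit 3 = 1: acc = (0, 24) + (18, 25) = (23, 22)
  bit 4 = 1: acc = (23, 22) + (11, 15) = (0, 13)

30P = (0, 13)


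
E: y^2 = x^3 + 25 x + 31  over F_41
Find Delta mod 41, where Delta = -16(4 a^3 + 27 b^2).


4 a^3 + 27 b^2 = 4*25^3 + 27*31^2 = 62500 + 25947 = 88447
Delta = -16 * (88447) = -1415152
Delta mod 41 = 4

Delta = 4 (mod 41)


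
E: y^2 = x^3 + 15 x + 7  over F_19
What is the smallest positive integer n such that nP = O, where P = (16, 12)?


Compute successive multiples of P until we hit O:
  1P = (16, 12)
  2P = (15, 4)
  3P = (14, 4)
  4P = (5, 13)
  5P = (9, 15)
  6P = (0, 11)
  7P = (1, 2)
  8P = (13, 9)
  ... (continuing to 27P)
  27P = O

ord(P) = 27


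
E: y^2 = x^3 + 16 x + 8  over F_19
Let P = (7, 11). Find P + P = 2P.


Doubling: s = (3 x1^2 + a) / (2 y1)
s = (3*7^2 + 16) / (2*11) mod 19 = 10
x3 = s^2 - 2 x1 mod 19 = 10^2 - 2*7 = 10
y3 = s (x1 - x3) - y1 mod 19 = 10 * (7 - 10) - 11 = 16

2P = (10, 16)


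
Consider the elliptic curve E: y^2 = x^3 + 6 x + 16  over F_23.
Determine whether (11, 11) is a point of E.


Check whether y^2 = x^3 + 6 x + 16 (mod 23) for (x, y) = (11, 11).
LHS: y^2 = 11^2 mod 23 = 6
RHS: x^3 + 6 x + 16 = 11^3 + 6*11 + 16 mod 23 = 10
LHS != RHS

No, not on the curve


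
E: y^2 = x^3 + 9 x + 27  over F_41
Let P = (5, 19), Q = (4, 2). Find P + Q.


P != Q, so use the chord formula.
s = (y2 - y1) / (x2 - x1) = (24) / (40) mod 41 = 17
x3 = s^2 - x1 - x2 mod 41 = 17^2 - 5 - 4 = 34
y3 = s (x1 - x3) - y1 mod 41 = 17 * (5 - 34) - 19 = 21

P + Q = (34, 21)


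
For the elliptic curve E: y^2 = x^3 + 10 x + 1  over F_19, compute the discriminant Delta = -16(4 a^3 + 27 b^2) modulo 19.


4 a^3 + 27 b^2 = 4*10^3 + 27*1^2 = 4000 + 27 = 4027
Delta = -16 * (4027) = -64432
Delta mod 19 = 16

Delta = 16 (mod 19)


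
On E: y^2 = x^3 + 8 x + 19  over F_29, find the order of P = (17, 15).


Compute successive multiples of P until we hit O:
  1P = (17, 15)
  2P = (20, 28)
  3P = (14, 27)
  4P = (14, 2)
  5P = (20, 1)
  6P = (17, 14)
  7P = O

ord(P) = 7
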